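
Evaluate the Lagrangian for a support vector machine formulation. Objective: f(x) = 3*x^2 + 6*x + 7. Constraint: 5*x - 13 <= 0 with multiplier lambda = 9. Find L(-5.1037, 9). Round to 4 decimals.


Step 1: Evaluate f(x).
f(-5.1037) = 3*(-5.1037)^2 + 6*(-5.1037) + 7 = 54.5211
Step 2: Evaluate g(x).
g(-5.1037) = 5*-5.1037 - 13 = -38.5185
Step 3: Compute Lagrangian.
L = 54.5211 + 9*-38.5185 = -292.1454


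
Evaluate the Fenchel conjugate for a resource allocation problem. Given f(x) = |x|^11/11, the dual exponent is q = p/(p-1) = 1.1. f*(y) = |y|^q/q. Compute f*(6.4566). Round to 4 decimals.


The conjugate exponent q satisfies 1/p + 1/q = 1.
p = 11, so q = 11/(11 - 1) = 1.1
|y|^q = 6.4566^1.1 = 7.7804
f*(6.4566) = 7.7804 / 1.1 = 7.0731


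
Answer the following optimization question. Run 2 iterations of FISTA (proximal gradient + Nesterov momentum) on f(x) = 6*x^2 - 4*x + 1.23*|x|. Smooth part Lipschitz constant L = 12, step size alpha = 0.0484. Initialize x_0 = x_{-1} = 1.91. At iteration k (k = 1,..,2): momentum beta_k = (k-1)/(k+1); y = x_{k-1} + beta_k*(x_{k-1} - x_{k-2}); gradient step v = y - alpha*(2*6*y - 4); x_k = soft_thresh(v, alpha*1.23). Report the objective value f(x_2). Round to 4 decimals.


FISTA on f(x) = 6*x^2 - 4*x + 1.23*|x|
L = 12, alpha = 0.0484
Iteration 1: beta = 0.0, y = 1.91 + 0.0*(1.91 - 1.91) = 1.91
  grad(y) = 18.92, v = y - alpha*grad = 0.9943
  prox(v) = soft_thresh(0.9943, 0.0595) = 0.9347
Iteration 2: beta = 0.3333, y = 0.9347 + 0.3333*(0.9347 - 1.91) = 0.6097
  grad(y) = 3.3158, v = y - alpha*grad = 0.4492
  prox(v) = soft_thresh(0.4492, 0.0595) = 0.3896
f(x_2) = 6*0.3896^2 - 4*0.3896 + 1.23*|0.3896| = -0.1684


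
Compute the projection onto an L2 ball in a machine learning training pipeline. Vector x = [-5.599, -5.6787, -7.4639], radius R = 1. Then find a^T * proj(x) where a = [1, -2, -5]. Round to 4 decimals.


Step 1: Compute ||x|| (intermediates to 6 decimals).
||x|| = sqrt((-5.599)^2 + (-5.6787)^2 + (-7.4639)^2) = 10.922739
Step 2: Project.
Since ||x|| > R, scale = R/||x|| = 1/10.922739 = 0.091552, proj(x) = scale * x
proj(x) = [-0.5126, -0.519896, -0.683335]
Step 3: Dot product.
a^T * proj(x) = 1*(-0.5126) - 2*(-0.519896) - 5*(-0.683335) = 3.9439


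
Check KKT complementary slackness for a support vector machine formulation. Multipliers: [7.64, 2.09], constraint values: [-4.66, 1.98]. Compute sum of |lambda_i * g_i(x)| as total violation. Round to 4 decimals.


KKT complementary slackness check:
lambda_1 * g_1 = 7.64 * -4.66 = -35.6024
lambda_2 * g_2 = 2.09 * 1.98 = 4.1382
Total violation = 35.6024 + 4.1382 = 39.7406


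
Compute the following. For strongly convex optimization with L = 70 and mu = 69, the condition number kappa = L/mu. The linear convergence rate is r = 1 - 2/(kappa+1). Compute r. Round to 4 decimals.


Step 1: Compute the condition number.
kappa = L/mu = 70/69 = 1.0145
Step 2: Compute the convergence rate.
r = 1 - 2/(kappa + 1) = 1 - 2*mu/(L + mu) = (L - mu)/(L + mu) = 1/139 = 0.0072


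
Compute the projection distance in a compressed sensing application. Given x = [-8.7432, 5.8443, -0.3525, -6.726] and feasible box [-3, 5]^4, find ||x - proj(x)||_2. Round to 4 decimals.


Project each component onto [-3, 5].
clip(-8.7432) = -3.0, clip(5.8443) = 5.0, clip(-0.3525) = -0.3525, clip(-6.726) = -3.0
Projection = [-3.0, 5.0, -0.3525, -3.0]
Squared diffs: [32.9843, 0.7128, 0.0, 13.8831]
Distance = sqrt(47.5802) = 6.8978


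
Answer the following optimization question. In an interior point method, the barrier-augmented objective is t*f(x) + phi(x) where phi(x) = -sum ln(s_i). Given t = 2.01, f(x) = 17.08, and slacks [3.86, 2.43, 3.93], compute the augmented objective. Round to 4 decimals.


Step 1: Compute log-barrier.
ln values: [1.3507, 0.8879, 1.3686]
phi = -(1.3507 + 0.8879 + 1.3686) = -3.6072
Step 2: Compute augmented objective.
t*f(x) = 2.01*17.08 = 34.3308
Total = 34.3308 - 3.6072 = 30.7236


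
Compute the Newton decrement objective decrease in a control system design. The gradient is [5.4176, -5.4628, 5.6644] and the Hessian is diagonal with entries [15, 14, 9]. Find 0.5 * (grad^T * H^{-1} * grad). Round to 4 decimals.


Step 1: H is diagonal, so H^(-1) * g = [0.3612, -0.3902, 0.6294].
Step 2: g^T H^(-1) g = sum_i g_i^2 / H_ii
  = (5.4176)^2/15 + (-5.4628)^2/14 + (5.6644)^2/9
  = 1.9567 + 2.1316 + 3.565 = 7.6533
Step 3: Objective decrease = 0.5 * g^T H^(-1) g = 3.8267


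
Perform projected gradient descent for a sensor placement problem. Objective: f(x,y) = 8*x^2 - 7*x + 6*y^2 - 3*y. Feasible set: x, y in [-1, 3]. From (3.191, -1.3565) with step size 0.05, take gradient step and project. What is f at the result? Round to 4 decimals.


Step 1: Compute gradient at (3.191, -1.3565).
grad_x = 2*8*3.191 - 7 = 44.056
grad_y = 2*6*-1.3565 - 3 = -19.278
Step 2: Gradient step.
x_raw = 3.191 - 0.05*44.056 = 0.9882
y_raw = -1.3565 - 0.05*-19.278 = -0.3926
Step 3: Project onto [-1, 3].
x_proj = clip(0.9882) = 0.9882
y_proj = clip(-0.3926) = -0.3926
Step 4: Evaluate f.
f(0.9882, -0.3926) = 2.9975


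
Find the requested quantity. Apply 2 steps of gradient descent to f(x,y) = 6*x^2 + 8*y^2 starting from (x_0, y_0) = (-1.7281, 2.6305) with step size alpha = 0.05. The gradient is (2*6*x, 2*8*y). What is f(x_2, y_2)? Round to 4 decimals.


Gradient descent on f(x,y) = 6*x^2 + 8*y^2.
Starting point: (-1.7281, 2.6305), alpha = 0.05
Step 1: grad_x = 2*6*-1.7281 = -20.7372, grad_y = 2*8*2.6305 = 42.088
  x_1 = -1.7281 - 0.05*-20.7372 = -0.6912
  y_1 = 2.6305 - 0.05*42.088 = 0.5261
Step 2: grad_x = 2*6*-0.6912 = -8.2949, grad_y = 2*8*0.5261 = 8.4176
  x_2 = -0.6912 - 0.05*-8.2949 = -0.2765
  y_2 = 0.5261 - 0.05*8.4176 = 0.1052
f(-0.2765, 0.1052) = 6*(-0.2765)^2 + 8*0.1052^2 = 0.5473


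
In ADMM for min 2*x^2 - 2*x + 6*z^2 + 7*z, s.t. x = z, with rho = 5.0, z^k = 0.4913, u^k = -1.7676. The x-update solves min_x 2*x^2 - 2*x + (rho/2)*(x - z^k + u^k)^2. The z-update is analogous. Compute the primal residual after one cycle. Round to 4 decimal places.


ADMM iteration with rho = 5.0, z^k = 0.4913, u^k = -1.7676
Step 1: x-update.
Minimize 2*x^2 - 2*x + (5.0/2)*(x - 0.4913 - 1.7676)^2
FOC: (2*2 + 5.0)*x = 2 + 5.0*(0.4913 + 1.7676)
x^{k+1} = 1.4772
Step 2: z-update.
Minimize 6*z^2 + 7*z + (5.0/2)*(1.4772 - z - 1.7676)^2
FOC: (2*6 + 5.0)*z = -7 + 5.0*(1.4772 - 1.7676)
z^{k+1} = -0.4972
Step 3: u-update.
u^{k+1} = -1.7676 + 1.4772 + 0.4972 = 0.2068
Step 4: Primal residual = |1.4772 + 0.4972| = 1.9744


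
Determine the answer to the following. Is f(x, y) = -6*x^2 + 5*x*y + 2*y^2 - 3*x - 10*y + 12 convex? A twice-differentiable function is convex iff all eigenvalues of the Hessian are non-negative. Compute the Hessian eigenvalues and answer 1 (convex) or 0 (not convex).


The Hessian of f(x,y) = -6*x^2 + 5*x*y + 2*y^2 - 3*x - 10*y + 12 is:
H = [[-12, 5], [5, 4]]
Trace = -12 + 4 = -8
Determinant = -12*4 - (5)^2 = -73
Discriminant = (-8)^2 - 4*-73 = 356.0
Eigenvalues: lambda_1 = -13.434, lambda_2 = 5.434
The function is not convex.

0


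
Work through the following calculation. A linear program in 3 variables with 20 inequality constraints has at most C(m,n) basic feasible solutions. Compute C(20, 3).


Each vertex corresponds to some choice of n active constraints out of m, so the number of vertices is at most C(m, n) = m! / (n!(m-n)!).
m = 20, n = 3
Numerator: 20 * 19 * 18
Denominator: 3! = 6
C(20, 3) = 1140


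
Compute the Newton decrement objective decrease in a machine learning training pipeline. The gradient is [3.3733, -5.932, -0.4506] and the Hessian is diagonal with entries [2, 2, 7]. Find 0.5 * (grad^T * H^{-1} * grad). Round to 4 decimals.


Step 1: H is diagonal, so H^(-1) * g = [1.6867, -2.966, -0.0644].
Step 2: g^T H^(-1) g = sum_i g_i^2 / H_ii
  = (3.3733)^2/2 + (-5.932)^2/2 + (-0.4506)^2/7
  = 5.6896 + 17.5943 + 0.029 = 23.3129
Step 3: Objective decrease = 0.5 * g^T H^(-1) g = 11.6564


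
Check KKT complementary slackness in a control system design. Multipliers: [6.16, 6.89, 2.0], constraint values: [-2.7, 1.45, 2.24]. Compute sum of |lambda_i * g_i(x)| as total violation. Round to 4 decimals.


KKT complementary slackness check:
lambda_1 * g_1 = 6.16 * -2.7 = -16.632
lambda_2 * g_2 = 6.89 * 1.45 = 9.9905
lambda_3 * g_3 = 2.0 * 2.24 = 4.48
Total violation = 16.632 + 9.9905 + 4.48 = 31.1025


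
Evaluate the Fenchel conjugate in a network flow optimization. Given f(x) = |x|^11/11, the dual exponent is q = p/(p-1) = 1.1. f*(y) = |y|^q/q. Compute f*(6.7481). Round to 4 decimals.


The conjugate exponent q satisfies 1/p + 1/q = 1.
p = 11, so q = 11/(11 - 1) = 1.1
|y|^q = 6.7481^1.1 = 8.1677
f*(6.7481) = 8.1677 / 1.1 = 7.4252


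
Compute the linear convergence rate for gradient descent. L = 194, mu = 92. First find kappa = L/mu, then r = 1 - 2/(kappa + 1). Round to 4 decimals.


Step 1: Compute the condition number.
kappa = L/mu = 194/92 = 2.1087
Step 2: Compute the convergence rate.
r = 1 - 2/(kappa + 1) = 1 - 2*mu/(L + mu) = (L - mu)/(L + mu) = 102/286 = 0.3566


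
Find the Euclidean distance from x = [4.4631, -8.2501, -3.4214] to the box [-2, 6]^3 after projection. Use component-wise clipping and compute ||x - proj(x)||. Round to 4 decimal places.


Project each component onto [-2, 6].
clip(4.4631) = 4.4631, clip(-8.2501) = -2.0, clip(-3.4214) = -2.0
Projection = [4.4631, -2.0, -2.0]
Squared diffs: [0.0, 39.0638, 2.0204]
Distance = sqrt(41.0842) = 6.4097


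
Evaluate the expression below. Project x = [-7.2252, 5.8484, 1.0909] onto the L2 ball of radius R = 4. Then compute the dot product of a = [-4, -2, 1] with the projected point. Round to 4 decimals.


Step 1: Compute ||x|| (intermediates to 6 decimals).
||x|| = sqrt((-7.2252)^2 + 5.8484^2 + 1.0909^2) = 9.359346
Step 2: Project.
Since ||x|| > R, scale = R/||x|| = 4/9.359346 = 0.42738, proj(x) = scale * x
proj(x) = [-3.087906, 2.499489, 0.466229]
Step 3: Dot product.
a^T * proj(x) = -4*(-3.087906) - 2*2.499489 + 1*0.466229 = 7.8189


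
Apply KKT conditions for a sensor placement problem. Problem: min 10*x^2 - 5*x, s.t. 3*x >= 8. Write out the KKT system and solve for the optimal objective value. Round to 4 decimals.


Step 1: Try lambda = 0 (constraint inactive).
x_unc = 5/(2*10) = 0.25
Check: 3*0.25 = 0.75 < 8 -- violated!
Step 2: Constraint must be active: 3*x = 8
x* = 8/3 = 2.6667 (rounded; the exact value 8/3 is used below)
lambda = (2*10*(8/3) - 5)/3 = 16.1111
Step 3: Compute optimal value.
f(x*) = 10*(8/3)^2 - 5*(8/3) = 57.7778


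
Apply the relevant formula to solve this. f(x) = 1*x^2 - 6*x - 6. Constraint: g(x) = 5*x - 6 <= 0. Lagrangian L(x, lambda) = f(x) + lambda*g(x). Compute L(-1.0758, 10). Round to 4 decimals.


Step 1: Evaluate f(x).
f(-1.0758) = 1*(-1.0758)^2 - 6*(-1.0758) - 6 = 1.6121
Step 2: Evaluate g(x).
g(-1.0758) = 5*-1.0758 - 6 = -11.379
Step 3: Compute Lagrangian.
L = 1.6121 + 10*-11.379 = -112.1779


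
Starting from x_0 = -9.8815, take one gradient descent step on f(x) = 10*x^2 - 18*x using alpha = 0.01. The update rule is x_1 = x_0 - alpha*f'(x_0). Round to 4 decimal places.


We compute the gradient at x_0 and apply the update.
f'(x) = 20*x - 18
f'(-9.8815) = 20*-9.8815 - 18 = -215.63
x_1 = -9.8815 - 0.01*-215.63 = -7.7252


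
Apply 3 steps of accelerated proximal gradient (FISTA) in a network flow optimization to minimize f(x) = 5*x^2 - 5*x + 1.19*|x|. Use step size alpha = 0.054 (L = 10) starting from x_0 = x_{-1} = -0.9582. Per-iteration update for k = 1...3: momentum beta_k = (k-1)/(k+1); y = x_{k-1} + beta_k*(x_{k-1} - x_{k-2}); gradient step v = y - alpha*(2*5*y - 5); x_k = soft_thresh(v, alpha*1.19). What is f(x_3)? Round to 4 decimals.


FISTA on f(x) = 5*x^2 - 5*x + 1.19*|x|
L = 10, alpha = 0.054
Iteration 1: beta = 0.0, y = -0.9582 + 0.0*(-0.9582 + 0.9582) = -0.9582
  grad(y) = -14.582, v = y - alpha*grad = -0.1708
  prox(v) = soft_thresh(-0.1708, 0.0643) = -0.1065
Iteration 2: beta = 0.3333, y = -0.1065 + 0.3333*(-0.1065 + 0.9582) = 0.1774
  grad(y) = -3.2262, v = y - alpha*grad = 0.3516
  prox(v) = soft_thresh(0.3516, 0.0643) = 0.2873
Iteration 3: beta = 0.5, y = 0.2873 + 0.5*(0.2873 + 0.1065) = 0.4843
  grad(y) = -0.1574, v = y - alpha*grad = 0.4928
  prox(v) = soft_thresh(0.4928, 0.0643) = 0.4285
f(x_3) = 5*0.4285^2 - 5*0.4285 + 1.19*|0.4285| = -0.7145


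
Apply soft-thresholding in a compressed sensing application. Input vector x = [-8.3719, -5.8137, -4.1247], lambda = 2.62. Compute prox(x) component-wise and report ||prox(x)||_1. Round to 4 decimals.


Soft-thresholding with lambda = 2.62:
prox(-8.3719) = sign(-8.3719)*max(|-8.3719| - 2.62, 0) = -5.7519
prox(-5.8137) = sign(-5.8137)*max(|-5.8137| - 2.62, 0) = -3.1937
prox(-4.1247) = sign(-4.1247)*max(|-4.1247| - 2.62, 0) = -1.5047
prox(x) = [-5.7519, -3.1937, -1.5047]
||prox(x)||_1 = 5.7519 + 3.1937 + 1.5047 = 10.4503


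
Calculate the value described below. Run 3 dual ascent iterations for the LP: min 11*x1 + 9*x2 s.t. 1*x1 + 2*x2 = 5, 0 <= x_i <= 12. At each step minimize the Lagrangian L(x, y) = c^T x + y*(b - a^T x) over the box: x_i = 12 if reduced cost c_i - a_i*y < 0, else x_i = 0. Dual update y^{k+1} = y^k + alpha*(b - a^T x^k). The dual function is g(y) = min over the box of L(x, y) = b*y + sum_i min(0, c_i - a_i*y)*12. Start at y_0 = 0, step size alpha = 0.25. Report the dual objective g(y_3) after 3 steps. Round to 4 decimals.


Dual ascent for LP: min 11*x1 + 9*x2, 1*x1 + 2*x2 = 5, 0 <= x_i <= 12
Step 1: y^k = 0.0, reduced costs: (11.0, 9.0)
  x^k = (0.0, 0.0), subgradient = b - a^T x = 5.0
  y^{k+1} = 0.0 + 0.25*5.0 = 1.25
Step 2: y^k = 1.25, reduced costs: (9.75, 6.5)
  x^k = (0.0, 0.0), subgradient = b - a^T x = 5.0
  y^{k+1} = 1.25 + 0.25*5.0 = 2.5
Step 3: y^k = 2.5, reduced costs: (8.5, 4.0)
  x^k = (0.0, 0.0), subgradient = b - a^T x = 5.0
  y^{k+1} = 2.5 + 0.25*5.0 = 3.75
Dual objective at y_3 = 3.75: reduced costs (7.25, 1.5), box minimizer x = (0.0, 0.0)
g(y_3) = b*y + (c1 - a1*y)*x1 + (c2 - a2*y)*x2 = 5*3.75 + 7.25*0.0 + 1.5*0.0 = 18.75 + 0.0 + 0.0 = 18.75


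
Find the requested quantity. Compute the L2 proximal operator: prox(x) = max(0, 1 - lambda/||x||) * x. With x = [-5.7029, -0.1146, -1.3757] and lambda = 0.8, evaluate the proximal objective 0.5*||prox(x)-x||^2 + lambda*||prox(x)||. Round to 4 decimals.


Step 1: Compute ||x||.
||x|| = 5.8676
Step 2: Compute scaling factor.
scale = max(0, 1 - 0.8/5.8676) = 0.8637
Step 3: prox(x) = [-4.9254, -0.099, -1.1881]
||prox(x)|| = 5.0676
Step 4: Proximal objective.
0.5*||prox-x||^2 = 0.32
lambda*||prox|| = 4.0541
Total = 4.3741


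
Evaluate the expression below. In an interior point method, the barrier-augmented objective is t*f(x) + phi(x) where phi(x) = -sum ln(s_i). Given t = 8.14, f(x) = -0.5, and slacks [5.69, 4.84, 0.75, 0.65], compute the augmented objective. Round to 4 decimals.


Step 1: Compute log-barrier.
ln values: [1.7387, 1.5769, -0.2877, -0.4308]
phi = -(1.7387 + 1.5769 - 0.2877 - 0.4308) = -2.5972
Step 2: Compute augmented objective.
t*f(x) = 8.14*-0.5 = -4.07
Total = -4.07 - 2.5972 = -6.6672


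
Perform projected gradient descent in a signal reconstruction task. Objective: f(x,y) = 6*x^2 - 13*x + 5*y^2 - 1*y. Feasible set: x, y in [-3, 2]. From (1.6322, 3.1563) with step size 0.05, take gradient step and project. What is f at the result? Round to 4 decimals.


Step 1: Compute gradient at (1.6322, 3.1563).
grad_x = 2*6*1.6322 - 13 = 6.5864
grad_y = 2*5*3.1563 - 1 = 30.563
Step 2: Gradient step.
x_raw = 1.6322 - 0.05*6.5864 = 1.3029
y_raw = 3.1563 - 0.05*30.563 = 1.6282
Step 3: Project onto [-3, 2].
x_proj = clip(1.3029) = 1.3029
y_proj = clip(1.6282) = 1.6282
Step 4: Evaluate f.
f(1.3029, 1.6282) = 4.8737


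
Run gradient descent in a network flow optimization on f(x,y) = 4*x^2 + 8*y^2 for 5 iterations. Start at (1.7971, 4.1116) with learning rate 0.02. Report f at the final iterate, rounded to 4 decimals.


Gradient descent on f(x,y) = 4*x^2 + 8*y^2.
Starting point: (1.7971, 4.1116), alpha = 0.02
Step 1: grad_x = 2*4*1.7971 = 14.3768, grad_y = 2*8*4.1116 = 65.7856
  x_1 = 1.7971 - 0.02*14.3768 = 1.5096
  y_1 = 4.1116 - 0.02*65.7856 = 2.7959
Step 2: grad_x = 2*4*1.5096 = 12.0765, grad_y = 2*8*2.7959 = 44.7342
  x_2 = 1.5096 - 0.02*12.0765 = 1.268
  y_2 = 2.7959 - 0.02*44.7342 = 1.9012
Step 3: grad_x = 2*4*1.268 = 10.1443, grad_y = 2*8*1.9012 = 30.4193
  x_3 = 1.268 - 0.02*10.1443 = 1.0651
  y_3 = 1.9012 - 0.02*30.4193 = 1.2928
Step 4: grad_x = 2*4*1.0651 = 8.5212, grad_y = 2*8*1.2928 = 20.6851
  x_4 = 1.0651 - 0.02*8.5212 = 0.8947
  y_4 = 1.2928 - 0.02*20.6851 = 0.8791
Step 5: grad_x = 2*4*0.8947 = 7.1578, grad_y = 2*8*0.8791 = 14.0659
  x_5 = 0.8947 - 0.02*7.1578 = 0.7516
  y_5 = 0.8791 - 0.02*14.0659 = 0.5978
f(0.7516, 0.5978) = 4*0.7516^2 + 8*0.5978^2 = 5.1183


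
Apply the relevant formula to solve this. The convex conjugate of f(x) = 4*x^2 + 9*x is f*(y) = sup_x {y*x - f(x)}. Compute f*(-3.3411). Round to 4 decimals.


f*(y) = sup_x {y*x - a*x^2 - b*x} = sup_x {(y-b)*x - a*x^2}
FOC: (y - b) - 2a*x = 0 => x* = (y - b)/(2a)
x* = (-3.3411 - 9)/(2*4) = -1.5426
f*(-3.3411) = (y-b)^2/(4a) = (-3.3411 - 9)^2/(4*4)
= 152.3027/16 = 9.5189


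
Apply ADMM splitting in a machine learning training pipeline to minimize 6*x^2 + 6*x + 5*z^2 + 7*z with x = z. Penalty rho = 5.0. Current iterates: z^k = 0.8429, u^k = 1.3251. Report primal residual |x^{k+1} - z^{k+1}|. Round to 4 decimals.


ADMM iteration with rho = 5.0, z^k = 0.8429, u^k = 1.3251
Step 1: x-update.
Minimize 6*x^2 + 6*x + (5.0/2)*(x - 0.8429 + 1.3251)^2
FOC: (2*6 + 5.0)*x = -6 + 5.0*(0.8429 - 1.3251)
x^{k+1} = -0.4948
Step 2: z-update.
Minimize 5*z^2 + 7*z + (5.0/2)*(-0.4948 - z + 1.3251)^2
FOC: (2*5 + 5.0)*z = -7 + 5.0*(-0.4948 + 1.3251)
z^{k+1} = -0.1899
Step 3: u-update.
u^{k+1} = 1.3251 - 0.4948 + 0.1899 = 1.0202
Step 4: Primal residual = |-0.4948 + 0.1899| = 0.3049


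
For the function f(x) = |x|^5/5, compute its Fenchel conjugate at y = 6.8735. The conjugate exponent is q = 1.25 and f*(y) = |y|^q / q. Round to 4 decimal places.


The conjugate exponent q satisfies 1/p + 1/q = 1.
p = 5, so q = 5/(5 - 1) = 1.25
|y|^q = 6.8735^1.25 = 11.1294
f*(6.8735) = 11.1294 / 1.25 = 8.9035


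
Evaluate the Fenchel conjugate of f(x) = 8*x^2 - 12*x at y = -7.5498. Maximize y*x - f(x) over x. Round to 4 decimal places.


f*(y) = sup_x {y*x - a*x^2 - b*x} = sup_x {(y-b)*x - a*x^2}
FOC: (y - b) - 2a*x = 0 => x* = (y - b)/(2a)
x* = (-7.5498 + 12)/(2*8) = 0.2781
f*(-7.5498) = (y-b)^2/(4a) = (-7.5498 + 12)^2/(4*8)
= 19.8043/32 = 0.6189


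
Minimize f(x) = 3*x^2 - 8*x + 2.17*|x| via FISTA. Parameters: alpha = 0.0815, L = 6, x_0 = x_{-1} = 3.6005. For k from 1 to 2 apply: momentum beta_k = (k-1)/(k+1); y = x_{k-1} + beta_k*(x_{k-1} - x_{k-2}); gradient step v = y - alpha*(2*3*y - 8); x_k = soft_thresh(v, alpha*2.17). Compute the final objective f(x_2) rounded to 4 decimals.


FISTA on f(x) = 3*x^2 - 8*x + 2.17*|x|
L = 6, alpha = 0.0815
Iteration 1: beta = 0.0, y = 3.6005 + 0.0*(3.6005 - 3.6005) = 3.6005
  grad(y) = 13.603, v = y - alpha*grad = 2.4919
  prox(v) = soft_thresh(2.4919, 0.1769) = 2.315
Iteration 2: beta = 0.3333, y = 2.315 + 0.3333*(2.315 - 3.6005) = 1.8865
  grad(y) = 3.319, v = y - alpha*grad = 1.616
  prox(v) = soft_thresh(1.616, 0.1769) = 1.4391
f(x_2) = 3*1.4391^2 - 8*1.4391 + 2.17*|1.4391| = -2.1768


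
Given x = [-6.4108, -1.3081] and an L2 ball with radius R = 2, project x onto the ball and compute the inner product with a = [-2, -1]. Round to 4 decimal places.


Step 1: Compute ||x|| (intermediates to 6 decimals).
||x|| = sqrt((-6.4108)^2 + (-1.3081)^2) = 6.542896
Step 2: Project.
Since ||x|| > R, scale = R/||x|| = 2/6.542896 = 0.305675, proj(x) = scale * x
proj(x) = [-1.959621, -0.399853]
Step 3: Dot product.
a^T * proj(x) = -2*(-1.959621) - 1*(-0.399853) = 4.3191


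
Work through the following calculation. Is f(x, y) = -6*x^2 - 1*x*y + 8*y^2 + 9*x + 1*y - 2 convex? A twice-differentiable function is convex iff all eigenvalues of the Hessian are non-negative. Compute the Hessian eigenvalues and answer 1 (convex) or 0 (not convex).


The Hessian of f(x,y) = -6*x^2 - 1*x*y + 8*y^2 + 9*x + 1*y - 2 is:
H = [[-12, -1], [-1, 16]]
Trace = -12 + 16 = 4
Determinant = -12*16 - (-1)^2 = -193
Discriminant = (4)^2 - 4*-193 = 788.0
Eigenvalues: lambda_1 = -12.0357, lambda_2 = 16.0357
The function is not convex.

0


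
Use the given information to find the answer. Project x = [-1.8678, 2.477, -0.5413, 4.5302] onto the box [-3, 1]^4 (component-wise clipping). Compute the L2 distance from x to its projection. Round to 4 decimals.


Project each component onto [-3, 1].
clip(-1.8678) = -1.8678, clip(2.477) = 1.0, clip(-0.5413) = -0.5413, clip(4.5302) = 1.0
Projection = [-1.8678, 1.0, -0.5413, 1.0]
Squared diffs: [0.0, 2.1815, 0.0, 12.4623]
Distance = sqrt(14.6438) = 3.8267


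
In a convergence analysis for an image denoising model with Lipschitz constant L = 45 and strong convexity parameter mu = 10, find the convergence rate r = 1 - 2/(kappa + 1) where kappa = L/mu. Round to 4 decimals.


Step 1: Compute the condition number.
kappa = L/mu = 45/10 = 4.5
Step 2: Compute the convergence rate.
r = 1 - 2/(kappa + 1) = 1 - 2*mu/(L + mu) = (L - mu)/(L + mu) = 35/55 = 0.6364


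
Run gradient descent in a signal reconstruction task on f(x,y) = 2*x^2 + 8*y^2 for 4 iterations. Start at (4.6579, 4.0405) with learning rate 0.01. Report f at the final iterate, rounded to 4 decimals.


Gradient descent on f(x,y) = 2*x^2 + 8*y^2.
Starting point: (4.6579, 4.0405), alpha = 0.01
Step 1: grad_x = 2*2*4.6579 = 18.6316, grad_y = 2*8*4.0405 = 64.648
  x_1 = 4.6579 - 0.01*18.6316 = 4.4716
  y_1 = 4.0405 - 0.01*64.648 = 3.394
Step 2: grad_x = 2*2*4.4716 = 17.8863, grad_y = 2*8*3.394 = 54.3043
  x_2 = 4.4716 - 0.01*17.8863 = 4.2927
  y_2 = 3.394 - 0.01*54.3043 = 2.851
Step 3: grad_x = 2*2*4.2927 = 17.1709, grad_y = 2*8*2.851 = 45.6156
  x_3 = 4.2927 - 0.01*17.1709 = 4.121
  y_3 = 2.851 - 0.01*45.6156 = 2.3948
Step 4: grad_x = 2*2*4.121 = 16.484, grad_y = 2*8*2.3948 = 38.3171
  x_4 = 4.121 - 0.01*16.484 = 3.9562
  y_4 = 2.3948 - 0.01*38.3171 = 2.0116
f(3.9562, 2.0116) = 2*3.9562^2 + 8*2.0116^2 = 63.6764


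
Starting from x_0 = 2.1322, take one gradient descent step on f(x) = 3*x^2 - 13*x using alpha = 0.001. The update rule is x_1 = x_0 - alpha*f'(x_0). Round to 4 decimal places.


We compute the gradient at x_0 and apply the update.
f'(x) = 6*x - 13
f'(2.1322) = 6*2.1322 - 13 = -0.2068
x_1 = 2.1322 - 0.001*-0.2068 = 2.1324


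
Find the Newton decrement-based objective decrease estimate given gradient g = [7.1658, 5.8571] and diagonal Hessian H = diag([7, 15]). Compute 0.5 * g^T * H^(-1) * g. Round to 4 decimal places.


Step 1: H is diagonal, so H^(-1) * g = [1.0237, 0.3905].
Step 2: g^T H^(-1) g = sum_i g_i^2 / H_ii
  = (7.1658)^2/7 + (5.8571)^2/15
  = 7.3355 + 2.287 = 9.6226
Step 3: Objective decrease = 0.5 * g^T H^(-1) g = 4.8113


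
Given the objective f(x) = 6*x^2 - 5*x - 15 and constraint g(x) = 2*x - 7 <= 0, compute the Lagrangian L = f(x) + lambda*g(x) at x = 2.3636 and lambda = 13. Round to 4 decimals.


Step 1: Evaluate f(x).
f(2.3636) = 6*2.3636^2 - 5*2.3636 - 15 = 6.7016
Step 2: Evaluate g(x).
g(2.3636) = 2*2.3636 - 7 = -2.2728
Step 3: Compute Lagrangian.
L = 6.7016 + 13*-2.2728 = -22.8448


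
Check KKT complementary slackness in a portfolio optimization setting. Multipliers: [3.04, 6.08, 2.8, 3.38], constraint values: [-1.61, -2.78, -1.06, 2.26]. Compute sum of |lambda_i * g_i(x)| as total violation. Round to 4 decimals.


KKT complementary slackness check:
lambda_1 * g_1 = 3.04 * -1.61 = -4.8944
lambda_2 * g_2 = 6.08 * -2.78 = -16.9024
lambda_3 * g_3 = 2.8 * -1.06 = -2.968
lambda_4 * g_4 = 3.38 * 2.26 = 7.6388
Total violation = 4.8944 + 16.9024 + 2.968 + 7.6388 = 32.4036


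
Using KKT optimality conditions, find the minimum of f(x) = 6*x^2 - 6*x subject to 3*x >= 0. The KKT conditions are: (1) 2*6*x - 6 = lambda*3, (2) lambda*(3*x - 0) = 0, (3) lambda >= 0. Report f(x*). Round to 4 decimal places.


Step 1: Try lambda = 0 (constraint inactive).
Stationarity: 2*6*x - 6 = 0
x* = 6/(2*6) = 0.5
Check constraint: 3*0.5 = 1.5 >= 0 -- satisfied.
Step 2: Compute optimal value.
f(x*) = 6*0.5^2 - 6*0.5 = -1.5


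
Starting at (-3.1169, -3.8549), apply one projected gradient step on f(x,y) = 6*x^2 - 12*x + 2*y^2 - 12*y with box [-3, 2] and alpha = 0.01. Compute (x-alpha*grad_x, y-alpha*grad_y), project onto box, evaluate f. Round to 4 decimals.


Step 1: Compute gradient at (-3.1169, -3.8549).
grad_x = 2*6*-3.1169 - 12 = -49.4028
grad_y = 2*2*-3.8549 - 12 = -27.4196
Step 2: Gradient step.
x_raw = -3.1169 - 0.01*-49.4028 = -2.6229
y_raw = -3.8549 - 0.01*-27.4196 = -3.5807
Step 3: Project onto [-3, 2].
x_proj = clip(-2.6229) = -2.6229
y_proj = clip(-3.5807) = -3.0
Step 4: Evaluate f.
f(-2.6229, -3.0) = 126.7512


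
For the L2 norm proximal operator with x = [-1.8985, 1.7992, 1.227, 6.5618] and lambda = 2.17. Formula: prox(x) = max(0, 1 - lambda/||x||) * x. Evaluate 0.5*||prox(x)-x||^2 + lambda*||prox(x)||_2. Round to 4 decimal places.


Step 1: Compute ||x||.
||x|| = 7.1697
Step 2: Compute scaling factor.
scale = max(0, 1 - 2.17/7.1697) = 0.6973
Step 3: prox(x) = [-1.3239, 1.2546, 0.8556, 4.5758]
||prox(x)|| = 4.9997
Step 4: Proximal objective.
0.5*||prox-x||^2 = 2.3545
lambda*||prox|| = 10.8493
Total = 13.2037


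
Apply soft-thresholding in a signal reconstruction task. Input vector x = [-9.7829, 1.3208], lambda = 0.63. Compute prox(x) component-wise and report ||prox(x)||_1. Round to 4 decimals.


Soft-thresholding with lambda = 0.63:
prox(-9.7829) = sign(-9.7829)*max(|-9.7829| - 0.63, 0) = -9.1529
prox(1.3208) = sign(1.3208)*max(|1.3208| - 0.63, 0) = 0.6908
prox(x) = [-9.1529, 0.6908]
||prox(x)||_1 = 9.1529 + 0.6908 = 9.8437


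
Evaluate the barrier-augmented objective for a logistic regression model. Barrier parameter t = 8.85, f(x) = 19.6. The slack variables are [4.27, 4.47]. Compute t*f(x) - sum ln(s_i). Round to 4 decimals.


Step 1: Compute log-barrier.
ln values: [1.4516, 1.4974]
phi = -(1.4516 + 1.4974) = -2.949
Step 2: Compute augmented objective.
t*f(x) = 8.85*19.6 = 173.46
Total = 173.46 - 2.949 = 170.511


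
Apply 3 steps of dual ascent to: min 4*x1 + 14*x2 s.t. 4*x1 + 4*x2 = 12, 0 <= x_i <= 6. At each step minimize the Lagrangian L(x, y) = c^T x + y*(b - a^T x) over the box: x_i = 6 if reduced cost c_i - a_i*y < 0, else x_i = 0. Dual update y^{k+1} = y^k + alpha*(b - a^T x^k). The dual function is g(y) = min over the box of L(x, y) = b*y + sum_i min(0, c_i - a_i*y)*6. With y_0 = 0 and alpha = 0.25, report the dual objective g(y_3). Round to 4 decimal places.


Dual ascent for LP: min 4*x1 + 14*x2, 4*x1 + 4*x2 = 12, 0 <= x_i <= 6
Step 1: y^k = 0.0, reduced costs: (4.0, 14.0)
  x^k = (0.0, 0.0), subgradient = b - a^T x = 12.0
  y^{k+1} = 0.0 + 0.25*12.0 = 3.0
Step 2: y^k = 3.0, reduced costs: (-8.0, 2.0)
  x^k = (6.0, 0.0), subgradient = b - a^T x = -12.0
  y^{k+1} = 3.0 + 0.25*-12.0 = 0.0
Step 3: y^k = 0.0, reduced costs: (4.0, 14.0)
  x^k = (0.0, 0.0), subgradient = b - a^T x = 12.0
  y^{k+1} = 0.0 + 0.25*12.0 = 3.0
Dual objective at y_3 = 3.0: reduced costs (-8.0, 2.0), box minimizer x = (6.0, 0.0)
g(y_3) = b*y + (c1 - a1*y)*x1 + (c2 - a2*y)*x2 = 12*3.0 + (-8.0)*6.0 + 2.0*0.0 = 36.0 - 48.0 + 0.0 = -12.0


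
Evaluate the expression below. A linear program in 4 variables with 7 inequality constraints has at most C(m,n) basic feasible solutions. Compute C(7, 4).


Each vertex corresponds to some choice of n active constraints out of m, so the number of vertices is at most C(m, n) = m! / (n!(m-n)!).
m = 7, n = 4
Numerator: 7 * 6 * 5 * 4
Denominator: 4! = 24
C(7, 4) = 35


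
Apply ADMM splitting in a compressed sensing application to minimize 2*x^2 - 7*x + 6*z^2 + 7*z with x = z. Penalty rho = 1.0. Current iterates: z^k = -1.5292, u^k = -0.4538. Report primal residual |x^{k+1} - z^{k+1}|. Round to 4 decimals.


ADMM iteration with rho = 1.0, z^k = -1.5292, u^k = -0.4538
Step 1: x-update.
Minimize 2*x^2 - 7*x + (1.0/2)*(x + 1.5292 - 0.4538)^2
FOC: (2*2 + 1.0)*x = 7 + 1.0*(-1.5292 + 0.4538)
x^{k+1} = 1.1849
Step 2: z-update.
Minimize 6*z^2 + 7*z + (1.0/2)*(1.1849 - z - 0.4538)^2
FOC: (2*6 + 1.0)*z = -7 + 1.0*(1.1849 - 0.4538)
z^{k+1} = -0.4822
Step 3: u-update.
u^{k+1} = -0.4538 + 1.1849 + 0.4822 = 1.2133
Step 4: Primal residual = |1.1849 + 0.4822| = 1.6671


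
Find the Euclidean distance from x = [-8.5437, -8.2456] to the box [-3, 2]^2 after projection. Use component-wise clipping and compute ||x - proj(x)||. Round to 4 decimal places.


Project each component onto [-3, 2].
clip(-8.5437) = -3.0, clip(-8.2456) = -3.0
Projection = [-3.0, -3.0]
Squared diffs: [30.7326, 27.5163]
Distance = sqrt(58.2489) = 7.6321


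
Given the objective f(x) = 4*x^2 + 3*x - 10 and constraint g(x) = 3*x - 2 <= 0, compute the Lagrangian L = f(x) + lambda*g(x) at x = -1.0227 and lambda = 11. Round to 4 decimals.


Step 1: Evaluate f(x).
f(-1.0227) = 4*(-1.0227)^2 + 3*(-1.0227) - 10 = -8.8844
Step 2: Evaluate g(x).
g(-1.0227) = 3*-1.0227 - 2 = -5.0681
Step 3: Compute Lagrangian.
L = -8.8844 + 11*-5.0681 = -64.6335


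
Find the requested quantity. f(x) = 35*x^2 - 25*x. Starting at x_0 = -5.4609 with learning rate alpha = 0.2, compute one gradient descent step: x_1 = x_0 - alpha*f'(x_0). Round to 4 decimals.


We compute the gradient at x_0 and apply the update.
f'(x) = 70*x - 25
f'(-5.4609) = 70*-5.4609 - 25 = -407.263
x_1 = -5.4609 - 0.2*-407.263 = 75.9917


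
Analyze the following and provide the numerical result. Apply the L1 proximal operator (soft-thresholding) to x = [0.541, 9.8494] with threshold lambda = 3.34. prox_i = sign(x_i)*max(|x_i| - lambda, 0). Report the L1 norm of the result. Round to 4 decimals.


Soft-thresholding with lambda = 3.34:
prox(0.541) = sign(0.541)*max(|0.541| - 3.34, 0) = 0.0
prox(9.8494) = sign(9.8494)*max(|9.8494| - 3.34, 0) = 6.5094
prox(x) = [0.0, 6.5094]
||prox(x)||_1 = 0.0 + 6.5094 = 6.5094


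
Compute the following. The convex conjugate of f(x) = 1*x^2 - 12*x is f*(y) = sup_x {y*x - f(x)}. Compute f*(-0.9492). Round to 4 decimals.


f*(y) = sup_x {y*x - a*x^2 - b*x} = sup_x {(y-b)*x - a*x^2}
FOC: (y - b) - 2a*x = 0 => x* = (y - b)/(2a)
x* = (-0.9492 + 12)/(2*1) = 5.5254
f*(-0.9492) = (y-b)^2/(4a) = (-0.9492 + 12)^2/(4*1)
= 122.1202/4 = 30.53


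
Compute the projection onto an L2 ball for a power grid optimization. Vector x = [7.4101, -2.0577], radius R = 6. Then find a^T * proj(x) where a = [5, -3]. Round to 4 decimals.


Step 1: Compute ||x|| (intermediates to 6 decimals).
||x|| = sqrt(7.4101^2 + (-2.0577)^2) = 7.690495
Step 2: Project.
Since ||x|| > R, scale = R/||x|| = 6/7.690495 = 0.780184, proj(x) = scale * x
proj(x) = [5.781241, -1.605385]
Step 3: Dot product.
a^T * proj(x) = 5*5.781241 - 3*(-1.605385) = 33.7224


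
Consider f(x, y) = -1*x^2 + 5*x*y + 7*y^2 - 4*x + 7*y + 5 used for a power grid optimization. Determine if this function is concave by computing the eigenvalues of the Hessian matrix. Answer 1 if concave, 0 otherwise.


The Hessian of f(x,y) = -1*x^2 + 5*x*y + 7*y^2 - 4*x + 7*y + 5 is:
H = [[-2, 5], [5, 14]]
Trace = -2 + 14 = 12
Determinant = -2*14 - (5)^2 = -53
Discriminant = (12)^2 - 4*-53 = 356.0
Eigenvalues: lambda_1 = -3.434, lambda_2 = 15.434
The function is not concave.

0


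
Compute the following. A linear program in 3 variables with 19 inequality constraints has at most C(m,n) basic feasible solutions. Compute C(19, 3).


Each vertex corresponds to some choice of n active constraints out of m, so the number of vertices is at most C(m, n) = m! / (n!(m-n)!).
m = 19, n = 3
Numerator: 19 * 18 * 17
Denominator: 3! = 6
C(19, 3) = 969


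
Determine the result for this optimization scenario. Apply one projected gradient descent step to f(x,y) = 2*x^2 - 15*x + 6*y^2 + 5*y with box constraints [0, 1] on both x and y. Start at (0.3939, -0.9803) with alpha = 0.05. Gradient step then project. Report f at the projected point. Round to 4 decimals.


Step 1: Compute gradient at (0.3939, -0.9803).
grad_x = 2*2*0.3939 - 15 = -13.4244
grad_y = 2*6*-0.9803 + 5 = -6.7636
Step 2: Gradient step.
x_raw = 0.3939 - 0.05*-13.4244 = 1.0651
y_raw = -0.9803 - 0.05*-6.7636 = -0.6421
Step 3: Project onto [0, 1].
x_proj = clip(1.0651) = 1.0
y_proj = clip(-0.6421) = 0.0
Step 4: Evaluate f.
f(1.0, 0.0) = -13.0


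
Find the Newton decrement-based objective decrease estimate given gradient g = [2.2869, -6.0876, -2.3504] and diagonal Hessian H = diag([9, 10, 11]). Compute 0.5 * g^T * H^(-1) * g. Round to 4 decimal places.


Step 1: H is diagonal, so H^(-1) * g = [0.2541, -0.6088, -0.2137].
Step 2: g^T H^(-1) g = sum_i g_i^2 / H_ii
  = (2.2869)^2/9 + (-6.0876)^2/10 + (-2.3504)^2/11
  = 0.5811 + 3.7059 + 0.5022 = 4.7892
Step 3: Objective decrease = 0.5 * g^T H^(-1) g = 2.3946


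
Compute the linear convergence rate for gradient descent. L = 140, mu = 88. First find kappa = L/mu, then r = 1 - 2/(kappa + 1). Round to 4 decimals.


Step 1: Compute the condition number.
kappa = L/mu = 140/88 = 1.5909
Step 2: Compute the convergence rate.
r = 1 - 2/(kappa + 1) = 1 - 2*mu/(L + mu) = (L - mu)/(L + mu) = 52/228 = 0.2281


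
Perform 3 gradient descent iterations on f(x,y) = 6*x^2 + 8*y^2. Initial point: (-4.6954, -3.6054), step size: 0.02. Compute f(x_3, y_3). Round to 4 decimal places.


Gradient descent on f(x,y) = 6*x^2 + 8*y^2.
Starting point: (-4.6954, -3.6054), alpha = 0.02
Step 1: grad_x = 2*6*-4.6954 = -56.3448, grad_y = 2*8*-3.6054 = -57.6864
  x_1 = -4.6954 - 0.02*-56.3448 = -3.5685
  y_1 = -3.6054 - 0.02*-57.6864 = -2.4517
Step 2: grad_x = 2*6*-3.5685 = -42.822, grad_y = 2*8*-2.4517 = -39.2268
  x_2 = -3.5685 - 0.02*-42.822 = -2.7121
  y_2 = -2.4517 - 0.02*-39.2268 = -1.6671
Step 3: grad_x = 2*6*-2.7121 = -32.5448, grad_y = 2*8*-1.6671 = -26.6742
  x_3 = -2.7121 - 0.02*-32.5448 = -2.0612
  y_3 = -1.6671 - 0.02*-26.6742 = -1.1337
f(-2.0612, -1.1337) = 6*(-2.0612)^2 + 8*(-1.1337)^2 = 35.7718


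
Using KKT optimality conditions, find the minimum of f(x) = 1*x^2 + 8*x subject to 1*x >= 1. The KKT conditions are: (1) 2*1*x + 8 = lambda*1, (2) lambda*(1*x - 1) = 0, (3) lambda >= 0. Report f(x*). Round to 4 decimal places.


Step 1: Try lambda = 0 (constraint inactive).
x_unc = -8/(2*1) = -4.0
Check: 1*-4.0 = -4.0 < 1 -- violated!
Step 2: Constraint must be active: 1*x = 1
x* = 1/1 = 1.0
lambda = (2*1*1.0 + 8)/1 = 10.0
Step 3: Compute optimal value.
f(x*) = 1*1.0^2 + 8*1.0 = 9.0


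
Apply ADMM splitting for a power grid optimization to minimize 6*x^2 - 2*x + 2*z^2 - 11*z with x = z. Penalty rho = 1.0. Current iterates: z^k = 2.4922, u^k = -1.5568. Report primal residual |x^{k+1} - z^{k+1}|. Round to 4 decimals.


ADMM iteration with rho = 1.0, z^k = 2.4922, u^k = -1.5568
Step 1: x-update.
Minimize 6*x^2 - 2*x + (1.0/2)*(x - 2.4922 - 1.5568)^2
FOC: (2*6 + 1.0)*x = 2 + 1.0*(2.4922 + 1.5568)
x^{k+1} = 0.4653
Step 2: z-update.
Minimize 2*z^2 - 11*z + (1.0/2)*(0.4653 - z - 1.5568)^2
FOC: (2*2 + 1.0)*z = 11 + 1.0*(0.4653 - 1.5568)
z^{k+1} = 1.9817
Step 3: u-update.
u^{k+1} = -1.5568 + 0.4653 - 1.9817 = -3.0732
Step 4: Primal residual = |0.4653 - 1.9817| = 1.5164


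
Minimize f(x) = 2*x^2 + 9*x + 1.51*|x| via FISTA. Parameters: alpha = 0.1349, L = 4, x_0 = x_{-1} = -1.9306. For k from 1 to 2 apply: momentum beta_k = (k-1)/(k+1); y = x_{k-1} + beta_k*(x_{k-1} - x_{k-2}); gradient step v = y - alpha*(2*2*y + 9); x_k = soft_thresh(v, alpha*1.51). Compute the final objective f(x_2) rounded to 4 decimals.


FISTA on f(x) = 2*x^2 + 9*x + 1.51*|x|
L = 4, alpha = 0.1349
Iteration 1: beta = 0.0, y = -1.9306 + 0.0*(-1.9306 + 1.9306) = -1.9306
  grad(y) = 1.2776, v = y - alpha*grad = -2.1029
  prox(v) = soft_thresh(-2.1029, 0.2037) = -1.8992
Iteration 2: beta = 0.3333, y = -1.8992 + 0.3333*(-1.8992 + 1.9306) = -1.8888
  grad(y) = 1.4448, v = y - alpha*grad = -2.0837
  prox(v) = soft_thresh(-2.0837, 0.2037) = -1.88
f(x_2) = 2*(-1.88)^2 + 9*(-1.88) + 1.51*|-1.88| = -7.0124


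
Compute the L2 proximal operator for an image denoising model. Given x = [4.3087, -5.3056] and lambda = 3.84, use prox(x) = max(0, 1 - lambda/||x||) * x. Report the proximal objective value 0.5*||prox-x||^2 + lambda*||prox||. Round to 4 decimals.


Step 1: Compute ||x||.
||x|| = 6.8348
Step 2: Compute scaling factor.
scale = max(0, 1 - 3.84/6.8348) = 0.4382
Step 3: prox(x) = [1.8879, -2.3247]
||prox(x)|| = 2.9948
Step 4: Proximal objective.
0.5*||prox-x||^2 = 7.3728
lambda*||prox|| = 11.5
Total = 18.8728


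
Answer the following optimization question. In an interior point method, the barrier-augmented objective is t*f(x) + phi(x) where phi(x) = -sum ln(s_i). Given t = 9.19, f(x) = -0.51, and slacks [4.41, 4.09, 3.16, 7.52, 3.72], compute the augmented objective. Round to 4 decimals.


Step 1: Compute log-barrier.
ln values: [1.4839, 1.4085, 1.1506, 2.0176, 1.3137]
phi = -(1.4839 + 1.4085 + 1.1506 + 2.0176 + 1.3137) = -7.3743
Step 2: Compute augmented objective.
t*f(x) = 9.19*-0.51 = -4.6869
Total = -4.6869 - 7.3743 = -12.0612


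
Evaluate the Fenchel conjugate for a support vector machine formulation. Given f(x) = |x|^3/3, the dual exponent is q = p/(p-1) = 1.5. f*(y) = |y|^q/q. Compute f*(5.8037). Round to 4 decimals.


The conjugate exponent q satisfies 1/p + 1/q = 1.
p = 3, so q = 3/(3 - 1) = 1.5
|y|^q = 5.8037^1.5 = 13.9816
f*(5.8037) = 13.9816 / 1.5 = 9.3211


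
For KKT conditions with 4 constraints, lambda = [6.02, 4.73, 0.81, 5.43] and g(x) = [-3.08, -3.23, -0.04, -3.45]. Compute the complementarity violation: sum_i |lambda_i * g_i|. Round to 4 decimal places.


KKT complementary slackness check:
lambda_1 * g_1 = 6.02 * -3.08 = -18.5416
lambda_2 * g_2 = 4.73 * -3.23 = -15.2779
lambda_3 * g_3 = 0.81 * -0.04 = -0.0324
lambda_4 * g_4 = 5.43 * -3.45 = -18.7335
Total violation = 18.5416 + 15.2779 + 0.0324 + 18.7335 = 52.5854


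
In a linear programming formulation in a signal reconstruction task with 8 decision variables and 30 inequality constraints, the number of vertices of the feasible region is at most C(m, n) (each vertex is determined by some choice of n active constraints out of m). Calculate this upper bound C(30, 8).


Each vertex corresponds to some choice of n active constraints out of m, so the number of vertices is at most C(m, n) = m! / (n!(m-n)!).
m = 30, n = 8
Numerator: 30 * 29 * 28 * 27 * 26 * 25 * 24 * 23
Denominator: 8! = 40320
C(30, 8) = 5852925


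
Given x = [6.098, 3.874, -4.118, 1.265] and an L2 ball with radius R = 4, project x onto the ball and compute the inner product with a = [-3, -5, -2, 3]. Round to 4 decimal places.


Step 1: Compute ||x|| (intermediates to 6 decimals).
||x|| = sqrt(6.098^2 + 3.874^2 + (-4.118)^2 + 1.265^2) = 8.411399
Step 2: Project.
Since ||x|| > R, scale = R/||x|| = 4/8.411399 = 0.475545, proj(x) = scale * x
proj(x) = [2.899873, 1.842261, -1.958294, 0.601564]
Step 3: Dot product.
a^T * proj(x) = -3*2.899873 - 5*1.842261 - 2*(-1.958294) + 3*0.601564 = -12.1896


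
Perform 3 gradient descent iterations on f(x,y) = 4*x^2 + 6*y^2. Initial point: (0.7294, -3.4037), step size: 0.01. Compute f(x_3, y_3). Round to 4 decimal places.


Gradient descent on f(x,y) = 4*x^2 + 6*y^2.
Starting point: (0.7294, -3.4037), alpha = 0.01
Step 1: grad_x = 2*4*0.7294 = 5.8352, grad_y = 2*6*-3.4037 = -40.8444
  x_1 = 0.7294 - 0.01*5.8352 = 0.671
  y_1 = -3.4037 - 0.01*-40.8444 = -2.9953
Step 2: grad_x = 2*4*0.671 = 5.3684, grad_y = 2*6*-2.9953 = -35.9431
  x_2 = 0.671 - 0.01*5.3684 = 0.6174
  y_2 = -2.9953 - 0.01*-35.9431 = -2.6358
Step 3: grad_x = 2*4*0.6174 = 4.9389, grad_y = 2*6*-2.6358 = -31.6299
  x_3 = 0.6174 - 0.01*4.9389 = 0.568
  y_3 = -2.6358 - 0.01*-31.6299 = -2.3195
f(0.568, -2.3195) = 4*0.568^2 + 6*(-2.3195)^2 = 33.5716


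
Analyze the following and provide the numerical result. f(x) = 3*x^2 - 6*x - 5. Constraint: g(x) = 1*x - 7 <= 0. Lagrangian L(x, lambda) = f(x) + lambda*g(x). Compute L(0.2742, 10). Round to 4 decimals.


Step 1: Evaluate f(x).
f(0.2742) = 3*0.2742^2 - 6*0.2742 - 5 = -6.4196
Step 2: Evaluate g(x).
g(0.2742) = 1*0.2742 - 7 = -6.7258
Step 3: Compute Lagrangian.
L = -6.4196 + 10*-6.7258 = -73.6776


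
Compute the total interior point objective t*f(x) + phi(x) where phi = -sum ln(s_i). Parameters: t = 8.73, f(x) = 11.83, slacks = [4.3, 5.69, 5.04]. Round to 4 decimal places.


Step 1: Compute log-barrier.
ln values: [1.4586, 1.7387, 1.6174]
phi = -(1.4586 + 1.7387 + 1.6174) = -4.8147
Step 2: Compute augmented objective.
t*f(x) = 8.73*11.83 = 103.2759
Total = 103.2759 - 4.8147 = 98.4612
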